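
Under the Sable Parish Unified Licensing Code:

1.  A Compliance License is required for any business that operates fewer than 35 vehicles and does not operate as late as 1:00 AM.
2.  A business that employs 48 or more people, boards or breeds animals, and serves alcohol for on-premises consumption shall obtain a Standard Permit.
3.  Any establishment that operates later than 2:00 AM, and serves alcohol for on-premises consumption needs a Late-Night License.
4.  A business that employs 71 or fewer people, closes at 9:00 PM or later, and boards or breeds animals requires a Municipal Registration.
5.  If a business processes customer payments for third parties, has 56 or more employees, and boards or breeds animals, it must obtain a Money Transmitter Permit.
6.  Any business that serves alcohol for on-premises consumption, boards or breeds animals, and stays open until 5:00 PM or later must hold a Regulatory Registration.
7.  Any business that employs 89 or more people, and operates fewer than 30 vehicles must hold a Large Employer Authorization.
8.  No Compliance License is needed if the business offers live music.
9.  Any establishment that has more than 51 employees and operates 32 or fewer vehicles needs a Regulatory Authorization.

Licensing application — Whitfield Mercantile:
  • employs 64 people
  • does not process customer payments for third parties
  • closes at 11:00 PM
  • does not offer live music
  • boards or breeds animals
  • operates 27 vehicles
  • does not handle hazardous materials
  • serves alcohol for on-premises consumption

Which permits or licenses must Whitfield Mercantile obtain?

Compliance License, Municipal Registration, Regulatory Authorization, Regulatory Registration, Standard Permit

1. vehicles 27 < 35; closes 11:00 PM, at/before 1:00 AM → Compliance License required.
2. employees 64 ≥ 48; boards or breeds animals; serves alcohol for on-premises consumption → Standard Permit required.
3. closes 11:00 PM, at/before 2:00 AM; serves alcohol for on-premises consumption → Late-Night License not required.
4. employees 64 ≤ 71; closes 11:00 PM, after 9:00 PM; boards or breeds animals → Municipal Registration required.
5. does not process customer payments for third parties; employees 64 ≥ 56; boards or breeds animals → Money Transmitter Permit not required.
6. serves alcohol for on-premises consumption; boards or breeds animals; closes 11:00 PM, after 5:00 PM → Regulatory Registration required.
7. employees 64 < 89; vehicles 27 < 30 → Large Employer Authorization not required.
8. does not offer live music → Compliance License exemption does not apply.
9. employees 64 > 51; vehicles 27 ≤ 32 → Regulatory Authorization required.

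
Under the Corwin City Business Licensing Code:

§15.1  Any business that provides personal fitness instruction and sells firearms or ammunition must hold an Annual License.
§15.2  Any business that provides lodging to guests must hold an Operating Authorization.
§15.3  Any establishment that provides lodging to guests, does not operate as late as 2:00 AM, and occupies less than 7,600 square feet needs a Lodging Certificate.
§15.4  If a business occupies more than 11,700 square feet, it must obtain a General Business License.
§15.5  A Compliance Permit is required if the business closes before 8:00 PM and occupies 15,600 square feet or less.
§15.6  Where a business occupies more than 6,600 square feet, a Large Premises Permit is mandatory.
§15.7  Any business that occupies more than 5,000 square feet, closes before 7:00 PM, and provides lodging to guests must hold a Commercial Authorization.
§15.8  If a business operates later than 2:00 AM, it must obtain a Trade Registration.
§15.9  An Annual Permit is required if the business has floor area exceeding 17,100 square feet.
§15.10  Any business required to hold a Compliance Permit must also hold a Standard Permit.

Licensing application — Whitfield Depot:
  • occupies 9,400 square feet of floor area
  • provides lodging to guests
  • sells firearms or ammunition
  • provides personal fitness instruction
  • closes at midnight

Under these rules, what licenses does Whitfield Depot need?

§15.1 provides personal fitness instruction; sells firearms or ammunition → Annual License required.
§15.2 provides lodging to guests → Operating Authorization required.
§15.3 provides lodging to guests; closes midnight, at/before 2:00 AM; floor area 9,400 square feet ≥ 7,600 square feet → Lodging Certificate not required.
§15.4 floor area 9,400 square feet ≤ 11,700 square feet → General Business License not required.
§15.5 closes midnight, after 8:00 PM; floor area 9,400 square feet ≤ 15,600 square feet → Compliance Permit not required.
§15.6 floor area 9,400 square feet > 6,600 square feet → Large Premises Permit required.
§15.7 floor area 9,400 square feet > 5,000 square feet; closes midnight, after 7:00 PM; provides lodging to guests → Commercial Authorization not required.
§15.8 closes midnight, at/before 2:00 AM → Trade Registration not required.
§15.9 floor area 9,400 square feet ≤ 17,100 square feet → Annual Permit not required.
§15.10 Compliance Permit is not required → no effect.

Annual License, Large Premises Permit, Operating Authorization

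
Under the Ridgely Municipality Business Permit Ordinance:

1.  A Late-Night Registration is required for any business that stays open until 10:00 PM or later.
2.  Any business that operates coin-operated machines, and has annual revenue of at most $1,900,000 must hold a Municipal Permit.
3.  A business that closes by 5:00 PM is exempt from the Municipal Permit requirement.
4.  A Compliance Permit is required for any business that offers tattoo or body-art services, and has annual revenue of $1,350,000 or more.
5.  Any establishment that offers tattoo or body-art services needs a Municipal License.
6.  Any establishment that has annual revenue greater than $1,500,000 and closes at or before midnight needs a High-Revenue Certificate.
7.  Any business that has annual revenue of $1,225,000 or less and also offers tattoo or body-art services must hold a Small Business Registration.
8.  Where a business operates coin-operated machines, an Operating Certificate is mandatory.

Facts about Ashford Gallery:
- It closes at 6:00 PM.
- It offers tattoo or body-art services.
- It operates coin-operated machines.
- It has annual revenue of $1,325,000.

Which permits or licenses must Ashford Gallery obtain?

Municipal License, Municipal Permit, Operating Certificate

1. closes 6:00 PM, at/before 10:00 PM → Late-Night Registration not required.
2. operates coin-operated machines; revenue $1,325,000 ≤ $1,900,000 → Municipal Permit required.
3. closes 6:00 PM, after 5:00 PM → Municipal Permit exemption does not apply.
4. offers tattoo or body-art services; revenue $1,325,000 < $1,350,000 → Compliance Permit not required.
5. offers tattoo or body-art services → Municipal License required.
6. revenue $1,325,000 ≤ $1,500,000; closes 6:00 PM, at/before midnight → High-Revenue Certificate not required.
7. revenue $1,325,000 > $1,225,000; offers tattoo or body-art services → Small Business Registration not required.
8. operates coin-operated machines → Operating Certificate required.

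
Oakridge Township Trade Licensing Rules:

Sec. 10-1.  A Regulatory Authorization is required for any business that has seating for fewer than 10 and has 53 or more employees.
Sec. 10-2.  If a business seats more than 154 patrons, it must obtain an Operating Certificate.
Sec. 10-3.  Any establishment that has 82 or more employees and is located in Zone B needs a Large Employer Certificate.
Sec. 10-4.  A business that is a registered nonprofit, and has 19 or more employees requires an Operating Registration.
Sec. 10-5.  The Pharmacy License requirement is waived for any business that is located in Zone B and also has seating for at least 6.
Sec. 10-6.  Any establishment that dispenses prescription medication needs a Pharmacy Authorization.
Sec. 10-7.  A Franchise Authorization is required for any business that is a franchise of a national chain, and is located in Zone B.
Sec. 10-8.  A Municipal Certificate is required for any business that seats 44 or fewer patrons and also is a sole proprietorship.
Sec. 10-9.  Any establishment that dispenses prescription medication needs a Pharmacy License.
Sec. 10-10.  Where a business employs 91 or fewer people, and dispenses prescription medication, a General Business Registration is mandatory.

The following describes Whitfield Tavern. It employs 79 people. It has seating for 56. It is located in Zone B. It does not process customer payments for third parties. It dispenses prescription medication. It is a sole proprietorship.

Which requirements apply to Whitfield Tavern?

General Business Registration, Pharmacy Authorization

Sec. 10-1. seating 56 ≥ 10; employees 79 ≥ 53 → Regulatory Authorization not required.
Sec. 10-2. seating 56 ≤ 154 → Operating Certificate not required.
Sec. 10-3. employees 79 < 82; is located in Zone B → Large Employer Certificate not required.
Sec. 10-4. is a sole proprietorship (not: is a registered nonprofit); employees 79 ≥ 19 → Operating Registration not required.
Sec. 10-5. is located in Zone B; seating 56 ≥ 6 → exempt from Pharmacy License.
Sec. 10-6. dispenses prescription medication → Pharmacy Authorization required.
Sec. 10-7. is a sole proprietorship (not: is a franchise of a national chain); is located in Zone B → Franchise Authorization not required.
Sec. 10-8. seating 56 > 44; is a sole proprietorship → Municipal Certificate not required.
Sec. 10-9. dispenses prescription medication → Pharmacy License required.
Sec. 10-10. employees 79 ≤ 91; dispenses prescription medication → General Business Registration required.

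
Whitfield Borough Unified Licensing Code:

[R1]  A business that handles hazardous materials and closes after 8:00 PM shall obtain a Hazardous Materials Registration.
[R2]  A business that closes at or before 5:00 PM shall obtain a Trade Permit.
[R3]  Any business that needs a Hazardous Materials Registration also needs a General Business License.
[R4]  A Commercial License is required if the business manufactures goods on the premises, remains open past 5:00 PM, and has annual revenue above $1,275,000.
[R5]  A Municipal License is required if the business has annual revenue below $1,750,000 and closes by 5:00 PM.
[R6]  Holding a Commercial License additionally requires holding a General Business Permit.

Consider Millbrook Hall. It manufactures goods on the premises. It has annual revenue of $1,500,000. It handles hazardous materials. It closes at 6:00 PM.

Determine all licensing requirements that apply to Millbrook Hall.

Commercial License, General Business Permit

[R1] handles hazardous materials; closes 6:00 PM, at/before 8:00 PM → Hazardous Materials Registration not required.
[R2] closes 6:00 PM, after 5:00 PM → Trade Permit not required.
[R3] Hazardous Materials Registration is not required → no effect.
[R4] manufactures goods on the premises; closes 6:00 PM, after 5:00 PM; revenue $1,500,000 > $1,275,000 → Commercial License required.
[R5] revenue $1,500,000 < $1,750,000; closes 6:00 PM, after 5:00 PM → Municipal License not required.
[R6] Commercial License is required → General Business Permit also required.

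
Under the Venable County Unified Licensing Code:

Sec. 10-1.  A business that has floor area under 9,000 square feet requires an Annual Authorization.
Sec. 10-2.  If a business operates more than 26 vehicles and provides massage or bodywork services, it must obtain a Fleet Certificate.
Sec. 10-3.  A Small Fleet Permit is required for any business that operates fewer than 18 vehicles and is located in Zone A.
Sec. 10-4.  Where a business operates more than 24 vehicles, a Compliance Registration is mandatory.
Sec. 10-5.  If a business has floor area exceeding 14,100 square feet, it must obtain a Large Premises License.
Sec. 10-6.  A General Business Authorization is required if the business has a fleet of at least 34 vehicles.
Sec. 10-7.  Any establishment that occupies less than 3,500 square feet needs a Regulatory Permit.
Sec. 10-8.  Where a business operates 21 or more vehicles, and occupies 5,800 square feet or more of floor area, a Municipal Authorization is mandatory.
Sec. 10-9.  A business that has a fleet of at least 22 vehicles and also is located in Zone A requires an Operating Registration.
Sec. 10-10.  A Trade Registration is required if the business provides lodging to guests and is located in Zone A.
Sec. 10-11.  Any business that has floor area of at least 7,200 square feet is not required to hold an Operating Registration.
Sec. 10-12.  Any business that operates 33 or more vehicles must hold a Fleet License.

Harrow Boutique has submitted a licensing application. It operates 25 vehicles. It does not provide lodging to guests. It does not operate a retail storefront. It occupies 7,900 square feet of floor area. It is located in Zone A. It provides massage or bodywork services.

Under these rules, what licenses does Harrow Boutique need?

Sec. 10-1. floor area 7,900 square feet < 9,000 square feet → Annual Authorization required.
Sec. 10-2. vehicles 25 ≤ 26; provides massage or bodywork services → Fleet Certificate not required.
Sec. 10-3. vehicles 25 ≥ 18; is located in Zone A → Small Fleet Permit not required.
Sec. 10-4. vehicles 25 > 24 → Compliance Registration required.
Sec. 10-5. floor area 7,900 square feet ≤ 14,100 square feet → Large Premises License not required.
Sec. 10-6. vehicles 25 < 34 → General Business Authorization not required.
Sec. 10-7. floor area 7,900 square feet ≥ 3,500 square feet → Regulatory Permit not required.
Sec. 10-8. vehicles 25 ≥ 21; floor area 7,900 square feet ≥ 5,800 square feet → Municipal Authorization required.
Sec. 10-9. vehicles 25 ≥ 22; is located in Zone A → Operating Registration required.
Sec. 10-10. does not provide lodging to guests; is located in Zone A → Trade Registration not required.
Sec. 10-11. floor area 7,900 square feet ≥ 7,200 square feet → exempt from Operating Registration.
Sec. 10-12. vehicles 25 < 33 → Fleet License not required.

Annual Authorization, Compliance Registration, Municipal Authorization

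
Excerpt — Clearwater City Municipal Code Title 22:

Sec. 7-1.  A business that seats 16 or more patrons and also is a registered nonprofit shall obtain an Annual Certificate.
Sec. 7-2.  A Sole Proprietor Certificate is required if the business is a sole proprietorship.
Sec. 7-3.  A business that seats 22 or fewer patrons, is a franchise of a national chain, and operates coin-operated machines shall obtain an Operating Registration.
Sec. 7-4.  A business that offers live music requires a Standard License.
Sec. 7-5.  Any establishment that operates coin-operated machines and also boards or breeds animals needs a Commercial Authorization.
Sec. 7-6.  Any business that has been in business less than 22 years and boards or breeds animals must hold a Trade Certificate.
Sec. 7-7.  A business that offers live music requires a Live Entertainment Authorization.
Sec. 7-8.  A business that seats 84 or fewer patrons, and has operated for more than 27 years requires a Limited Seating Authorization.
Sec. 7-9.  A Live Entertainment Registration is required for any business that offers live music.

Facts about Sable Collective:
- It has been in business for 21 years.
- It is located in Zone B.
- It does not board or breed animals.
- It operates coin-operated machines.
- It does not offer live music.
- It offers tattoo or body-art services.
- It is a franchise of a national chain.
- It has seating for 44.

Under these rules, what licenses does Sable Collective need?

None

Sec. 7-1. seating 44 ≥ 16; is a franchise of a national chain (not: is a registered nonprofit) → Annual Certificate not required.
Sec. 7-2. is a franchise of a national chain (not: is a sole proprietorship) → Sole Proprietor Certificate not required.
Sec. 7-3. seating 44 > 22; is a franchise of a national chain; operates coin-operated machines → Operating Registration not required.
Sec. 7-4. does not offer live music → Standard License not required.
Sec. 7-5. operates coin-operated machines; does not board or breed animals → Commercial Authorization not required.
Sec. 7-6. years in business 21 < 22; does not board or breed animals → Trade Certificate not required.
Sec. 7-7. does not offer live music → Live Entertainment Authorization not required.
Sec. 7-8. seating 44 ≤ 84; years in business 21 ≤ 27 → Limited Seating Authorization not required.
Sec. 7-9. does not offer live music → Live Entertainment Registration not required.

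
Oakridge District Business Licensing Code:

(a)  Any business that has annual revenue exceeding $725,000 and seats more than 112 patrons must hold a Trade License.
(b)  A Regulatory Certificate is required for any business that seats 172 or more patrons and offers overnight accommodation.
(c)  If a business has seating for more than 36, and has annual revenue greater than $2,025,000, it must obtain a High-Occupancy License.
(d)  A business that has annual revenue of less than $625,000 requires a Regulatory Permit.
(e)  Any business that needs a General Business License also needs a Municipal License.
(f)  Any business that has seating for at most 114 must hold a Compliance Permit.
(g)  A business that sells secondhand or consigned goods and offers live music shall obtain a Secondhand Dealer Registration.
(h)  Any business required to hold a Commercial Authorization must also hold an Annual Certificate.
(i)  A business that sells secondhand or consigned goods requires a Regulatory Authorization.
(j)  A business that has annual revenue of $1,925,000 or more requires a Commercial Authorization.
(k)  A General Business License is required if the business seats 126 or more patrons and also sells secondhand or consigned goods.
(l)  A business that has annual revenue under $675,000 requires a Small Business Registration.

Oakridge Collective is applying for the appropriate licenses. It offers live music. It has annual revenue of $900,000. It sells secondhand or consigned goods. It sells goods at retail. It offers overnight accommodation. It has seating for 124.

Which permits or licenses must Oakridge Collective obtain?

Regulatory Authorization, Secondhand Dealer Registration, Trade License

(a) revenue $900,000 > $725,000; seating 124 > 112 → Trade License required.
(b) seating 124 < 172; offers overnight accommodation → Regulatory Certificate not required.
(c) seating 124 > 36; revenue $900,000 ≤ $2,025,000 → High-Occupancy License not required.
(d) revenue $900,000 ≥ $625,000 → Regulatory Permit not required.
(e) General Business License is not required → no effect.
(f) seating 124 > 114 → Compliance Permit not required.
(g) sells secondhand or consigned goods; offers live music → Secondhand Dealer Registration required.
(h) Commercial Authorization is not required → no effect.
(i) sells secondhand or consigned goods → Regulatory Authorization required.
(j) revenue $900,000 < $1,925,000 → Commercial Authorization not required.
(k) seating 124 < 126; sells secondhand or consigned goods → General Business License not required.
(l) revenue $900,000 ≥ $675,000 → Small Business Registration not required.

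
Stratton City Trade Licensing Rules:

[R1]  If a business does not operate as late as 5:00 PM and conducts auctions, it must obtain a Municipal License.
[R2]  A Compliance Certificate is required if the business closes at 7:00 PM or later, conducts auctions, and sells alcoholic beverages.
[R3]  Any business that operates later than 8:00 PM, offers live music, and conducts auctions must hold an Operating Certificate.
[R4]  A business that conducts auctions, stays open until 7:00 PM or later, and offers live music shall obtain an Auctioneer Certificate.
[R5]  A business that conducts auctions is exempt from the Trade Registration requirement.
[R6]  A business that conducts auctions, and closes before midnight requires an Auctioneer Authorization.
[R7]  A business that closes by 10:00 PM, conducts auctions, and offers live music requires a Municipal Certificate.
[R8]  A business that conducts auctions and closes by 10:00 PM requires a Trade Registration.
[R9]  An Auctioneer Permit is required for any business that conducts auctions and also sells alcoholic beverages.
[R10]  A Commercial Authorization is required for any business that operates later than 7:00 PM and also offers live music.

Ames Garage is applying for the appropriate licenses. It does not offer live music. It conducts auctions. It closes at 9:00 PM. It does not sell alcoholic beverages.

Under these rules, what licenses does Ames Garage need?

Auctioneer Authorization

[R1] closes 9:00 PM, after 5:00 PM; conducts auctions → Municipal License not required.
[R2] closes 9:00 PM, after 7:00 PM; conducts auctions; does not sell alcoholic beverages → Compliance Certificate not required.
[R3] closes 9:00 PM, after 8:00 PM; does not offer live music; conducts auctions → Operating Certificate not required.
[R4] conducts auctions; closes 9:00 PM, after 7:00 PM; does not offer live music → Auctioneer Certificate not required.
[R5] conducts auctions → exempt from Trade Registration.
[R6] conducts auctions; closes 9:00 PM, at/before midnight → Auctioneer Authorization required.
[R7] closes 9:00 PM, at/before 10:00 PM; conducts auctions; does not offer live music → Municipal Certificate not required.
[R8] conducts auctions; closes 9:00 PM, at/before 10:00 PM → Trade Registration required.
[R9] conducts auctions; does not sell alcoholic beverages → Auctioneer Permit not required.
[R10] closes 9:00 PM, after 7:00 PM; does not offer live music → Commercial Authorization not required.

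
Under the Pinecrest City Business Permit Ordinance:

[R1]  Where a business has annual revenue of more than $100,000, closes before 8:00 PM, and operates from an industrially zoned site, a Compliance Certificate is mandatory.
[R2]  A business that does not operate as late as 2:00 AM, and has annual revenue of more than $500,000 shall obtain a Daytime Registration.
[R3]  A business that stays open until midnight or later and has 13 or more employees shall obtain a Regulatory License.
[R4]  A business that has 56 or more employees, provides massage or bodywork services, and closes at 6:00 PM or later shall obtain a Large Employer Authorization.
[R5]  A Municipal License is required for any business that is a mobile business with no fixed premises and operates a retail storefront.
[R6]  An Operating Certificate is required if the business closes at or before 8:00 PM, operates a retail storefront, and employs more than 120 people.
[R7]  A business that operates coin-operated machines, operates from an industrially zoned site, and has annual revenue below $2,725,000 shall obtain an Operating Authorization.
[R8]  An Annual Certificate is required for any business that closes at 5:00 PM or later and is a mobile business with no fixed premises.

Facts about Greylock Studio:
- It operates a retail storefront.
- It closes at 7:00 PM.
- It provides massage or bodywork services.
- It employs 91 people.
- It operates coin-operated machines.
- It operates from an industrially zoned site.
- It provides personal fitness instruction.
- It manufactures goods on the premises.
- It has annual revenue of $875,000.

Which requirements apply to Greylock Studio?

Compliance Certificate, Daytime Registration, Large Employer Authorization, Operating Authorization

[R1] revenue $875,000 > $100,000; closes 7:00 PM, at/before 8:00 PM; operates from an industrially zoned site → Compliance Certificate required.
[R2] closes 7:00 PM, at/before 2:00 AM; revenue $875,000 > $500,000 → Daytime Registration required.
[R3] closes 7:00 PM, at/before midnight; employees 91 ≥ 13 → Regulatory License not required.
[R4] employees 91 ≥ 56; provides massage or bodywork services; closes 7:00 PM, after 6:00 PM → Large Employer Authorization required.
[R5] operates from an industrially zoned site (not: is a mobile business with no fixed premises); operates a retail storefront → Municipal License not required.
[R6] closes 7:00 PM, at/before 8:00 PM; operates a retail storefront; employees 91 ≤ 120 → Operating Certificate not required.
[R7] operates coin-operated machines; operates from an industrially zoned site; revenue $875,000 < $2,725,000 → Operating Authorization required.
[R8] closes 7:00 PM, after 5:00 PM; operates from an industrially zoned site (not: is a mobile business with no fixed premises) → Annual Certificate not required.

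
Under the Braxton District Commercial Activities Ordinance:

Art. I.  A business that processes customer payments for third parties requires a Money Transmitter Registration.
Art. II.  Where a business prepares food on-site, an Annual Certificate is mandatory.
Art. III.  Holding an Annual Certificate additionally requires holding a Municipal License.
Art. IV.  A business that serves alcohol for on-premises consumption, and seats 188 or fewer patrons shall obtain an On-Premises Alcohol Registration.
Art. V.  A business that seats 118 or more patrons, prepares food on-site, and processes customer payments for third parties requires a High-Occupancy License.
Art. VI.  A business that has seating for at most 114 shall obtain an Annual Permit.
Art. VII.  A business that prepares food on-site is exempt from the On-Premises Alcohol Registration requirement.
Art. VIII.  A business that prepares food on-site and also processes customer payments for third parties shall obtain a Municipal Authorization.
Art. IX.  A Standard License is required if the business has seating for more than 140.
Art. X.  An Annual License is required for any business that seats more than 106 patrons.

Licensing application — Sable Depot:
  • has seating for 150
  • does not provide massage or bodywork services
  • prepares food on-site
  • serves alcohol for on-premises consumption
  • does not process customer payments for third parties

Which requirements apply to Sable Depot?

Art. I. does not process customer payments for third parties → Money Transmitter Registration not required.
Art. II. prepares food on-site → Annual Certificate required.
Art. III. Annual Certificate is required → Municipal License also required.
Art. IV. serves alcohol for on-premises consumption; seating 150 ≤ 188 → On-Premises Alcohol Registration required.
Art. V. seating 150 ≥ 118; prepares food on-site; does not process customer payments for third parties → High-Occupancy License not required.
Art. VI. seating 150 > 114 → Annual Permit not required.
Art. VII. prepares food on-site → exempt from On-Premises Alcohol Registration.
Art. VIII. prepares food on-site; does not process customer payments for third parties → Municipal Authorization not required.
Art. IX. seating 150 > 140 → Standard License required.
Art. X. seating 150 > 106 → Annual License required.

Annual Certificate, Annual License, Municipal License, Standard License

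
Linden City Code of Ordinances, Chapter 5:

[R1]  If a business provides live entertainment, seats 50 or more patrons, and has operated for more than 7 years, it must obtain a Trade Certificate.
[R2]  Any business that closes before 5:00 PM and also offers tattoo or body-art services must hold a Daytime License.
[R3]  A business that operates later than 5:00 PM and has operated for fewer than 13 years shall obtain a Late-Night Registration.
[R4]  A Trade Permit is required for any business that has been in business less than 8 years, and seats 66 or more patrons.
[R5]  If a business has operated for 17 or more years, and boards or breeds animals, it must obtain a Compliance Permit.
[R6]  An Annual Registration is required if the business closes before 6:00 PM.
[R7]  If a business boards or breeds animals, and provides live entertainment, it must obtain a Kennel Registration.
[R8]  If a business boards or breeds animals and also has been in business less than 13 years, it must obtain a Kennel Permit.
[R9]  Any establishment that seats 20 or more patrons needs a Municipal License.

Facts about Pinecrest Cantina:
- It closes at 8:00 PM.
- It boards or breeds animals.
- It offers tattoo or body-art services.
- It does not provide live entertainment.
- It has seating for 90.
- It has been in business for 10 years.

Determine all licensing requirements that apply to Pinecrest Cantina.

[R1] does not provide live entertainment; seating 90 ≥ 50; years in business 10 > 7 → Trade Certificate not required.
[R2] closes 8:00 PM, after 5:00 PM; offers tattoo or body-art services → Daytime License not required.
[R3] closes 8:00 PM, after 5:00 PM; years in business 10 < 13 → Late-Night Registration required.
[R4] years in business 10 ≥ 8; seating 90 ≥ 66 → Trade Permit not required.
[R5] years in business 10 < 17; boards or breeds animals → Compliance Permit not required.
[R6] closes 8:00 PM, after 6:00 PM → Annual Registration not required.
[R7] boards or breeds animals; does not provide live entertainment → Kennel Registration not required.
[R8] boards or breeds animals; years in business 10 < 13 → Kennel Permit required.
[R9] seating 90 ≥ 20 → Municipal License required.

Kennel Permit, Late-Night Registration, Municipal License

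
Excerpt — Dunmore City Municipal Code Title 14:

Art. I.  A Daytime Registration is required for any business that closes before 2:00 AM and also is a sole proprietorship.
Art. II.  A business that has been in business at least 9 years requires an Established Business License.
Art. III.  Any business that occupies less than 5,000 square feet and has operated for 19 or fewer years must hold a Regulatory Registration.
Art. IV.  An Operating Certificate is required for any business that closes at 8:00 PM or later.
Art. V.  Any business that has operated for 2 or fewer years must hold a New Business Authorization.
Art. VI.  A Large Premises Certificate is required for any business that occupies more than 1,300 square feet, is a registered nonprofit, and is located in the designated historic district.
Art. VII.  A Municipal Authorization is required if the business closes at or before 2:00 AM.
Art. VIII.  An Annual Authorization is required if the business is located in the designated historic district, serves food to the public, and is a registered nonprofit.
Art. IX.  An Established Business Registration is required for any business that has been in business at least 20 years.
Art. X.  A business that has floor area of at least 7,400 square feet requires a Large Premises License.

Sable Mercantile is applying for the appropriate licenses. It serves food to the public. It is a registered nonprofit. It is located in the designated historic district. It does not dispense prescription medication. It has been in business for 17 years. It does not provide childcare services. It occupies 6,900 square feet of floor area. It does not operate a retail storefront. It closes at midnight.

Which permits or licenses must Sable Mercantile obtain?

Annual Authorization, Established Business License, Large Premises Certificate, Municipal Authorization, Operating Certificate

Art. I. closes midnight, at/before 2:00 AM; is a registered nonprofit (not: is a sole proprietorship) → Daytime Registration not required.
Art. II. years in business 17 ≥ 9 → Established Business License required.
Art. III. floor area 6,900 square feet ≥ 5,000 square feet; years in business 17 ≤ 19 → Regulatory Registration not required.
Art. IV. closes midnight, after 8:00 PM → Operating Certificate required.
Art. V. years in business 17 > 2 → New Business Authorization not required.
Art. VI. floor area 6,900 square feet > 1,300 square feet; is a registered nonprofit; is located in the designated historic district → Large Premises Certificate required.
Art. VII. closes midnight, at/before 2:00 AM → Municipal Authorization required.
Art. VIII. is located in the designated historic district; serves food to the public; is a registered nonprofit → Annual Authorization required.
Art. IX. years in business 17 < 20 → Established Business Registration not required.
Art. X. floor area 6,900 square feet < 7,400 square feet → Large Premises License not required.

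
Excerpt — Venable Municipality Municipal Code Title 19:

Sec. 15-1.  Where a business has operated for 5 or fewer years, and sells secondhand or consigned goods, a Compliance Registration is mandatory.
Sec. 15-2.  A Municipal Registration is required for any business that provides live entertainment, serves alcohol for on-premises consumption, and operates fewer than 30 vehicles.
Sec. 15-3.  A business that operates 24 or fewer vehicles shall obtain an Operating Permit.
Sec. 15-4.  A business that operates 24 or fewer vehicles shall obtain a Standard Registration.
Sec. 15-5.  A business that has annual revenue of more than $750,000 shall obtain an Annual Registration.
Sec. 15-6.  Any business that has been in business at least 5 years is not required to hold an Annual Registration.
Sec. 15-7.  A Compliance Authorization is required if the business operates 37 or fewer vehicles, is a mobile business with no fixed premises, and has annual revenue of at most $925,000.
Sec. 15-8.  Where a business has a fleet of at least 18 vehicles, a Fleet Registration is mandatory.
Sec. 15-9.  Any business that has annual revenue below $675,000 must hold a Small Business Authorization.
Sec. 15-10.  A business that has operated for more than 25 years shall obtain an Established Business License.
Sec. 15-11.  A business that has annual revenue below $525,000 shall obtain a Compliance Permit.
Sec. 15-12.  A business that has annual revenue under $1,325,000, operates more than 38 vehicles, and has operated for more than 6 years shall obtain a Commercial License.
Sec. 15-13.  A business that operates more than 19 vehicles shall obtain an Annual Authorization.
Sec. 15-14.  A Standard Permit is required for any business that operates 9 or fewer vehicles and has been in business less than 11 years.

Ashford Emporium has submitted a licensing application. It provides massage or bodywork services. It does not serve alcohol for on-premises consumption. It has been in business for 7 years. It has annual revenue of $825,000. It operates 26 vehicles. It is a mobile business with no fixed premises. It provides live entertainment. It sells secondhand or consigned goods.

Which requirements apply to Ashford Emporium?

Sec. 15-1. years in business 7 > 5; sells secondhand or consigned goods → Compliance Registration not required.
Sec. 15-2. provides live entertainment; does not serve alcohol for on-premises consumption; vehicles 26 < 30 → Municipal Registration not required.
Sec. 15-3. vehicles 26 > 24 → Operating Permit not required.
Sec. 15-4. vehicles 26 > 24 → Standard Registration not required.
Sec. 15-5. revenue $825,000 > $750,000 → Annual Registration required.
Sec. 15-6. years in business 7 ≥ 5 → exempt from Annual Registration.
Sec. 15-7. vehicles 26 ≤ 37; is a mobile business with no fixed premises; revenue $825,000 ≤ $925,000 → Compliance Authorization required.
Sec. 15-8. vehicles 26 ≥ 18 → Fleet Registration required.
Sec. 15-9. revenue $825,000 ≥ $675,000 → Small Business Authorization not required.
Sec. 15-10. years in business 7 ≤ 25 → Established Business License not required.
Sec. 15-11. revenue $825,000 ≥ $525,000 → Compliance Permit not required.
Sec. 15-12. revenue $825,000 < $1,325,000; vehicles 26 ≤ 38; years in business 7 > 6 → Commercial License not required.
Sec. 15-13. vehicles 26 > 19 → Annual Authorization required.
Sec. 15-14. vehicles 26 > 9; years in business 7 < 11 → Standard Permit not required.

Annual Authorization, Compliance Authorization, Fleet Registration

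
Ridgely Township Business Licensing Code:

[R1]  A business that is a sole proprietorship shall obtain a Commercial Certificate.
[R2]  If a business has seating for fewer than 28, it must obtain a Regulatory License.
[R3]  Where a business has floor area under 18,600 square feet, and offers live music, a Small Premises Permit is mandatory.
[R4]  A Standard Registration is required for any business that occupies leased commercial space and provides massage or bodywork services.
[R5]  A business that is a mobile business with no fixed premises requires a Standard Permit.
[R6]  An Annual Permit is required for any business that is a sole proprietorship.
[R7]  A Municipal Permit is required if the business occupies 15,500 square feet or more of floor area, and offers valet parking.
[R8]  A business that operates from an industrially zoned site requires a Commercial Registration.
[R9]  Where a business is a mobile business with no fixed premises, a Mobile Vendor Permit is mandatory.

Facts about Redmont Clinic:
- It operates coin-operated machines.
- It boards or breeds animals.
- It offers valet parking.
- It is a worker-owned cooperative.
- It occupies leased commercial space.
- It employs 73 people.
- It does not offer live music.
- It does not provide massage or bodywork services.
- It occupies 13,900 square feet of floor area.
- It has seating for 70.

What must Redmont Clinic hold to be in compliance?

None

[R1] is a worker-owned cooperative (not: is a sole proprietorship) → Commercial Certificate not required.
[R2] seating 70 ≥ 28 → Regulatory License not required.
[R3] floor area 13,900 square feet < 18,600 square feet; does not offer live music → Small Premises Permit not required.
[R4] occupies leased commercial space; does not provide massage or bodywork services → Standard Registration not required.
[R5] occupies leased commercial space (not: is a mobile business with no fixed premises) → Standard Permit not required.
[R6] is a worker-owned cooperative (not: is a sole proprietorship) → Annual Permit not required.
[R7] floor area 13,900 square feet < 15,500 square feet; offers valet parking → Municipal Permit not required.
[R8] occupies leased commercial space (not: operates from an industrially zoned site) → Commercial Registration not required.
[R9] occupies leased commercial space (not: is a mobile business with no fixed premises) → Mobile Vendor Permit not required.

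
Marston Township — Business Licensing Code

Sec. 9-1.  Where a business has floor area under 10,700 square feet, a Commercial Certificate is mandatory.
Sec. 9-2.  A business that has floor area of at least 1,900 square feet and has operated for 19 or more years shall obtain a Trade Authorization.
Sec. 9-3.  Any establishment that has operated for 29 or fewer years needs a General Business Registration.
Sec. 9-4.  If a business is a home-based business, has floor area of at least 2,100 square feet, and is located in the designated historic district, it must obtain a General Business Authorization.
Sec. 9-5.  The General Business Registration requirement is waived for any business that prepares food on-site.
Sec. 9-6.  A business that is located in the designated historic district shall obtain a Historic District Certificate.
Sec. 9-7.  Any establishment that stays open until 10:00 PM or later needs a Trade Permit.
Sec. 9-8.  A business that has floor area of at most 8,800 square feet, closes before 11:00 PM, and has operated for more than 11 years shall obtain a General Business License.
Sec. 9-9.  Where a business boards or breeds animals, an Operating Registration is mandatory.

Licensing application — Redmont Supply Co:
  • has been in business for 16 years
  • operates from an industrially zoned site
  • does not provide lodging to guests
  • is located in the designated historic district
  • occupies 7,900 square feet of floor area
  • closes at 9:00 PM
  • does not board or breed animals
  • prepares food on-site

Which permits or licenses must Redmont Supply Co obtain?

Sec. 9-1. floor area 7,900 square feet < 10,700 square feet → Commercial Certificate required.
Sec. 9-2. floor area 7,900 square feet ≥ 1,900 square feet; years in business 16 < 19 → Trade Authorization not required.
Sec. 9-3. years in business 16 ≤ 29 → General Business Registration required.
Sec. 9-4. operates from an industrially zoned site (not: is a home-based business); floor area 7,900 square feet ≥ 2,100 square feet; is located in the designated historic district → General Business Authorization not required.
Sec. 9-5. prepares food on-site → exempt from General Business Registration.
Sec. 9-6. is located in the designated historic district → Historic District Certificate required.
Sec. 9-7. closes 9:00 PM, at/before 10:00 PM → Trade Permit not required.
Sec. 9-8. floor area 7,900 square feet ≤ 8,800 square feet; closes 9:00 PM, at/before 11:00 PM; years in business 16 > 11 → General Business License required.
Sec. 9-9. does not board or breed animals → Operating Registration not required.

Commercial Certificate, General Business License, Historic District Certificate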